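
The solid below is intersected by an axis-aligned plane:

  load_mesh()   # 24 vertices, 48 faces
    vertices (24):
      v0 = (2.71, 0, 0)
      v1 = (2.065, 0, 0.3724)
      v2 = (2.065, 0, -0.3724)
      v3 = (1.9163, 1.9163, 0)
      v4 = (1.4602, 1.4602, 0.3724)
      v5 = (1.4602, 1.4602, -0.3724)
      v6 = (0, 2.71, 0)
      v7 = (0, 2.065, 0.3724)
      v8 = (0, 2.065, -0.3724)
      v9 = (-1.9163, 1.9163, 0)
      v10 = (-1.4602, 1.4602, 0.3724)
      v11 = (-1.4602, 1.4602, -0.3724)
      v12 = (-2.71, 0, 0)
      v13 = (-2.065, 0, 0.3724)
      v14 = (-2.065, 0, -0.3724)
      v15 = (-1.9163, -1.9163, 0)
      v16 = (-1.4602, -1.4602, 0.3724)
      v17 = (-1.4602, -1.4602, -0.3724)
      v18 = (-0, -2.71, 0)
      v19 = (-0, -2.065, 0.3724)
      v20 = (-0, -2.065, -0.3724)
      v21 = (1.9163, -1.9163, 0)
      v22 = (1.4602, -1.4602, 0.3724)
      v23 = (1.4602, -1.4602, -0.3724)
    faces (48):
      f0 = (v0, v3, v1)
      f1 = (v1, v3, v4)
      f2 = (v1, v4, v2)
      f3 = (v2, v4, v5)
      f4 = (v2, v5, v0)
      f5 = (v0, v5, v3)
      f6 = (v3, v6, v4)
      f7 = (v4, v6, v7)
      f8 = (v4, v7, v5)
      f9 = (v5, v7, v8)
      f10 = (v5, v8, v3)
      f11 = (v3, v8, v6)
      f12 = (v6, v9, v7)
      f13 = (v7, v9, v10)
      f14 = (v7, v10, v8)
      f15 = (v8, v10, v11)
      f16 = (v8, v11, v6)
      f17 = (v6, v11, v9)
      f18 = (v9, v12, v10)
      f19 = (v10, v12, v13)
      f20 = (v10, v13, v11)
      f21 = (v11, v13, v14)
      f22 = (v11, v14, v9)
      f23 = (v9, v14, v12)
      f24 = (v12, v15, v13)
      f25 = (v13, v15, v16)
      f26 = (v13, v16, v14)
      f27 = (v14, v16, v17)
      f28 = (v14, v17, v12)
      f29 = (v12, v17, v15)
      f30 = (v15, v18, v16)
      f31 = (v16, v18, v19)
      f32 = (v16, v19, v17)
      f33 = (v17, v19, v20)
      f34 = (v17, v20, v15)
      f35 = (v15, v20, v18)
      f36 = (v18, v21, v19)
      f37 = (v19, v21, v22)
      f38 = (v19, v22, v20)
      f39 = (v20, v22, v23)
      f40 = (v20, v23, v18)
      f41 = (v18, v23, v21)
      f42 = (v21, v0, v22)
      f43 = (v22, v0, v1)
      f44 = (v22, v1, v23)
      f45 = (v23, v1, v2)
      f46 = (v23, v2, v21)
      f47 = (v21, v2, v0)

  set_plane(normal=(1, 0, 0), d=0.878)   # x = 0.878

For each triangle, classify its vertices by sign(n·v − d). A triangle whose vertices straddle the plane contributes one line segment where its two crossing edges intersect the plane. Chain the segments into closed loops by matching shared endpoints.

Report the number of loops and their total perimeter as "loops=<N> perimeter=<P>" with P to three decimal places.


Straddling triangles (12 of 48):
  (v3,v6,v4) [+-+] → (0.878, 2.34635, 0)–(0.878, 1.95851, 0.223919)  len=0.4478
  (v4,v6,v7) [+--] → (0.878, 1.95851, 0.223919)–(0.878, 1.70134, 0.3724)  len=0.2970
  (v4,v7,v5) [+-+] → (0.878, 1.70134, 0.3724)–(0.878, 1.70134, -0.0754389)  len=0.4478
  (v5,v7,v8) [+--] → (0.878, 1.70134, -0.0754389)–(0.878, 1.70134, -0.3724)  len=0.2970
  (v5,v8,v3) [+-+] → (0.878, 1.70134, -0.3724)–(0.878, 1.99687, -0.201776)  len=0.3412
  (v3,v8,v6) [+--] → (0.878, 1.99687, -0.201776)–(0.878, 2.34635, 0)  len=0.4035
  (v18,v21,v19) [-+-] → (0.878, -2.34635, 0)–(0.878, -1.99687, 0.201776)  len=0.4035
  (v19,v21,v22) [-++] → (0.878, -1.99687, 0.201776)–(0.878, -1.70134, 0.3724)  len=0.3412
  (v19,v22,v20) [-+-] → (0.878, -1.70134, 0.3724)–(0.878, -1.70134, 0.0754389)  len=0.2970
  (v20,v22,v23) [-++] → (0.878, -1.70134, 0.0754389)–(0.878, -1.70134, -0.3724)  len=0.4478
  (v20,v23,v18) [-+-] → (0.878, -1.70134, -0.3724)–(0.878, -1.95851, -0.223919)  len=0.2970
  (v18,v23,v21) [-++] → (0.878, -1.95851, -0.223919)–(0.878, -2.34635, 0)  len=0.4478

Chained into 2 loop(s):
  loop 1: 6 segments, perimeter = 2.2344
  loop 2: 6 segments, perimeter = 2.2344
Total perimeter = 4.469

loops=2 perimeter=4.469


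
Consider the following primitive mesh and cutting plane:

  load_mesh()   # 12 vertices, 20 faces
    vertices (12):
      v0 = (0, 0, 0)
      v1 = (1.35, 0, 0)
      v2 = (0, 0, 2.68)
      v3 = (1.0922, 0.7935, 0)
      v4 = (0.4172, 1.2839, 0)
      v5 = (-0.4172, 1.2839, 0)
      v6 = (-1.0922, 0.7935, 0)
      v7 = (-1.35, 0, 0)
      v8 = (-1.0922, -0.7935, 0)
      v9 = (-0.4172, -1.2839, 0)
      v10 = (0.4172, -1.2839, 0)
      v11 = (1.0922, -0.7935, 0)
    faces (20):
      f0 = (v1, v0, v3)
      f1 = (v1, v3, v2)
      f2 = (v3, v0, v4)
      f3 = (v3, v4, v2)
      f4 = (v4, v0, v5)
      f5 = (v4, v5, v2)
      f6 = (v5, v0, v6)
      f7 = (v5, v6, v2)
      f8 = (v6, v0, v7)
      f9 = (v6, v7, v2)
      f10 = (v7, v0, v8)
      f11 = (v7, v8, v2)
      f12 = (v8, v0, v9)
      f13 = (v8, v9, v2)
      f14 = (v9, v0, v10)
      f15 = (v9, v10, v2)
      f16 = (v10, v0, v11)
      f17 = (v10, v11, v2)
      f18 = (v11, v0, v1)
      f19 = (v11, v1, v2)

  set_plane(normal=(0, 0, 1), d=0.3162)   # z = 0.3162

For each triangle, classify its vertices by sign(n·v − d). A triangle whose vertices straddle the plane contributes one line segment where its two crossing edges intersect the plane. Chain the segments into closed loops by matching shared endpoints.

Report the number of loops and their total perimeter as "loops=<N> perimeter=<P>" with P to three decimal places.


loops=1 perimeter=7.359

Straddling triangles (10 of 20):
  (v1,v3,v2) [--+] → (0.963337, 0.699879, 0.3162)–(1.19072, 0, 0.3162)  len=0.7359
  (v3,v4,v2) [--+] → (0.367977, 1.13242, 0.3162)–(0.963337, 0.699879, 0.3162)  len=0.7359
  (v4,v5,v2) [--+] → (-0.367977, 1.13242, 0.3162)–(0.367977, 1.13242, 0.3162)  len=0.7360
  (v5,v6,v2) [--+] → (-0.963337, 0.699879, 0.3162)–(-0.367977, 1.13242, 0.3162)  len=0.7359
  (v6,v7,v2) [--+] → (-1.19072, 0, 0.3162)–(-0.963337, 0.699879, 0.3162)  len=0.7359
  (v7,v8,v2) [--+] → (-0.963337, -0.699879, 0.3162)–(-1.19072, 0, 0.3162)  len=0.7359
  (v8,v9,v2) [--+] → (-0.367977, -1.13242, 0.3162)–(-0.963337, -0.699879, 0.3162)  len=0.7359
  (v9,v10,v2) [--+] → (0.367977, -1.13242, 0.3162)–(-0.367977, -1.13242, 0.3162)  len=0.7360
  (v10,v11,v2) [--+] → (0.963337, -0.699879, 0.3162)–(0.367977, -1.13242, 0.3162)  len=0.7359
  (v11,v1,v2) [--+] → (1.19072, 0, 0.3162)–(0.963337, -0.699879, 0.3162)  len=0.7359

Chained into 1 loop(s):
  loop 1: 10 segments, perimeter = 7.3591
Total perimeter = 7.359


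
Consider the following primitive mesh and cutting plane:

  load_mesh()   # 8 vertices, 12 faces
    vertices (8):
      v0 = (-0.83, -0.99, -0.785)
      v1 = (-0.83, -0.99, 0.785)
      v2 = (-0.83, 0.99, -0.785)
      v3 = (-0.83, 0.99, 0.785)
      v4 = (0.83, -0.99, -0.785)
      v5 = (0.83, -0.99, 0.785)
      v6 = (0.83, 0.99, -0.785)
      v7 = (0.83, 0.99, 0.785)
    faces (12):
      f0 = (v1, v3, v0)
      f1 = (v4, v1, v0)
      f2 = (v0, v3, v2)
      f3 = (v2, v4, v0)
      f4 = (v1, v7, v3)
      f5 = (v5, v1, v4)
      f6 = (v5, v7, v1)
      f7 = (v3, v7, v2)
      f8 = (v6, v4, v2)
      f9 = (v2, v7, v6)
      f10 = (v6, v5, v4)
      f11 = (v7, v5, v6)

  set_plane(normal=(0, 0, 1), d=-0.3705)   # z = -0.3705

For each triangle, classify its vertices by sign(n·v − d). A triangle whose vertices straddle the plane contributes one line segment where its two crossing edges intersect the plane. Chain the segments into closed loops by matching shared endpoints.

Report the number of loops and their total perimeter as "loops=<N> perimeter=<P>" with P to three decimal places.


loops=1 perimeter=7.280

Straddling triangles (8 of 12):
  (v1,v3,v0) [++-] → (-0.83, -0.467255, -0.3705)–(-0.83, -0.99, -0.3705)  len=0.5227
  (v4,v1,v0) [-+-] → (0.391739, -0.99, -0.3705)–(-0.83, -0.99, -0.3705)  len=1.2217
  (v0,v3,v2) [-+-] → (-0.83, -0.467255, -0.3705)–(-0.83, 0.99, -0.3705)  len=1.4573
  (v5,v1,v4) [++-] → (0.391739, -0.99, -0.3705)–(0.83, -0.99, -0.3705)  len=0.4383
  (v3,v7,v2) [++-] → (-0.391739, 0.99, -0.3705)–(-0.83, 0.99, -0.3705)  len=0.4383
  (v2,v7,v6) [-+-] → (-0.391739, 0.99, -0.3705)–(0.83, 0.99, -0.3705)  len=1.2217
  (v6,v5,v4) [-+-] → (0.83, 0.467255, -0.3705)–(0.83, -0.99, -0.3705)  len=1.4573
  (v7,v5,v6) [++-] → (0.83, 0.467255, -0.3705)–(0.83, 0.99, -0.3705)  len=0.5227

Chained into 1 loop(s):
  loop 1: 8 segments, perimeter = 7.2800
Total perimeter = 7.280


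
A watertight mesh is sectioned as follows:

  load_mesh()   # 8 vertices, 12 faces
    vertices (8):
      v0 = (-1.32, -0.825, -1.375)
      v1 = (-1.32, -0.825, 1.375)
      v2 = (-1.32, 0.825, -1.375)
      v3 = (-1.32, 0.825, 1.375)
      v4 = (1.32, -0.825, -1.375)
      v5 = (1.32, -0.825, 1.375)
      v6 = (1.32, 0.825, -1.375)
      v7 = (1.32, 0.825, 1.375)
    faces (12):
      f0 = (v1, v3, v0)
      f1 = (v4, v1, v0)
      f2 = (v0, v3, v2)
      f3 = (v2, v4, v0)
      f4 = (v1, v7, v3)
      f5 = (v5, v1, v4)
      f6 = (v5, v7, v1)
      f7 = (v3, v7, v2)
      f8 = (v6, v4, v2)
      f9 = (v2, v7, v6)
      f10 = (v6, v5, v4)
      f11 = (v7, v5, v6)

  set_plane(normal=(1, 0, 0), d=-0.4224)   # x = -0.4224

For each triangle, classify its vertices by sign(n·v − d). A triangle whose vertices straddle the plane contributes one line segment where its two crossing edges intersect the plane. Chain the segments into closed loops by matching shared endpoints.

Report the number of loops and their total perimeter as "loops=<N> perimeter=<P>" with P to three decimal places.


Straddling triangles (8 of 12):
  (v4,v1,v0) [+--] → (-0.4224, -0.825, 0.44)–(-0.4224, -0.825, -1.375)  len=1.8150
  (v2,v4,v0) [-+-] → (-0.4224, 0.264, -1.375)–(-0.4224, -0.825, -1.375)  len=1.0890
  (v1,v7,v3) [-+-] → (-0.4224, -0.264, 1.375)–(-0.4224, 0.825, 1.375)  len=1.0890
  (v5,v1,v4) [+-+] → (-0.4224, -0.825, 1.375)–(-0.4224, -0.825, 0.44)  len=0.9350
  (v5,v7,v1) [++-] → (-0.4224, -0.264, 1.375)–(-0.4224, -0.825, 1.375)  len=0.5610
  (v3,v7,v2) [-+-] → (-0.4224, 0.825, 1.375)–(-0.4224, 0.825, -0.44)  len=1.8150
  (v6,v4,v2) [++-] → (-0.4224, 0.264, -1.375)–(-0.4224, 0.825, -1.375)  len=0.5610
  (v2,v7,v6) [-++] → (-0.4224, 0.825, -0.44)–(-0.4224, 0.825, -1.375)  len=0.9350

Chained into 1 loop(s):
  loop 1: 8 segments, perimeter = 8.8000
Total perimeter = 8.800

loops=1 perimeter=8.800


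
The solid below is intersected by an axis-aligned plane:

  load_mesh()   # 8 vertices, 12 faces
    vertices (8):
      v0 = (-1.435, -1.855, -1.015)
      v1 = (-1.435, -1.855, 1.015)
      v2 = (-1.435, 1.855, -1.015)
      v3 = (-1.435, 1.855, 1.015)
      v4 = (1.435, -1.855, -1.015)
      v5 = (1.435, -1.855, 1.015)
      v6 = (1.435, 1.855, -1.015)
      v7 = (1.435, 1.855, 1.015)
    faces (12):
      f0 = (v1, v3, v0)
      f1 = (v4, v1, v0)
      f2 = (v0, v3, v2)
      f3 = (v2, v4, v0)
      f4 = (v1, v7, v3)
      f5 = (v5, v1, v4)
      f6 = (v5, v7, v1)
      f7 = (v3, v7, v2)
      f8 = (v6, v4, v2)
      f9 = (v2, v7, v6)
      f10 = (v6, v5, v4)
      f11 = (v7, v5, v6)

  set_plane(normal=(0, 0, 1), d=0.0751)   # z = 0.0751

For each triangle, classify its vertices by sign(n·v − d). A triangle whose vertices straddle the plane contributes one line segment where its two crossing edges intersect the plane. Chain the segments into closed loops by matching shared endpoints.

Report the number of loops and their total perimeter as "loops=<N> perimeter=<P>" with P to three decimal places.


loops=1 perimeter=13.160

Straddling triangles (8 of 12):
  (v1,v3,v0) [++-] → (-1.435, 0.137252, 0.0751)–(-1.435, -1.855, 0.0751)  len=1.9923
  (v4,v1,v0) [-+-] → (-0.106176, -1.855, 0.0751)–(-1.435, -1.855, 0.0751)  len=1.3288
  (v0,v3,v2) [-+-] → (-1.435, 0.137252, 0.0751)–(-1.435, 1.855, 0.0751)  len=1.7177
  (v5,v1,v4) [++-] → (-0.106176, -1.855, 0.0751)–(1.435, -1.855, 0.0751)  len=1.5412
  (v3,v7,v2) [++-] → (0.106176, 1.855, 0.0751)–(-1.435, 1.855, 0.0751)  len=1.5412
  (v2,v7,v6) [-+-] → (0.106176, 1.855, 0.0751)–(1.435, 1.855, 0.0751)  len=1.3288
  (v6,v5,v4) [-+-] → (1.435, -0.137252, 0.0751)–(1.435, -1.855, 0.0751)  len=1.7177
  (v7,v5,v6) [++-] → (1.435, -0.137252, 0.0751)–(1.435, 1.855, 0.0751)  len=1.9923

Chained into 1 loop(s):
  loop 1: 8 segments, perimeter = 13.1600
Total perimeter = 13.160


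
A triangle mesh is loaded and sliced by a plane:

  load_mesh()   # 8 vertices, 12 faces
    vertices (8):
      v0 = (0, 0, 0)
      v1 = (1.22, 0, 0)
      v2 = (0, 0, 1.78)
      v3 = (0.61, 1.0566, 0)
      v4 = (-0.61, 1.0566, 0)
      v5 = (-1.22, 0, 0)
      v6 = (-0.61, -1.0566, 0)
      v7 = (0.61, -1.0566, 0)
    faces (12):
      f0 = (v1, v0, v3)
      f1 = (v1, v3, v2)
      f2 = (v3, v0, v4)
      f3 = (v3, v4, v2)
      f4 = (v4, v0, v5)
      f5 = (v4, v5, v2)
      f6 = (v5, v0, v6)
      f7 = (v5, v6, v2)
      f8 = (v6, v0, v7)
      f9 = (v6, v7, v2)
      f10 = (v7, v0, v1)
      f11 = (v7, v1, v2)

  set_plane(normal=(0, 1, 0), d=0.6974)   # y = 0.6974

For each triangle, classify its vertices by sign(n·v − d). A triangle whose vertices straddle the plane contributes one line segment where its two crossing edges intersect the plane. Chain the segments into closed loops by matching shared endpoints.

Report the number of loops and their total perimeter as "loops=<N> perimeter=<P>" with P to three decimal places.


Straddling triangles (6 of 12):
  (v1,v0,v3) [--+] → (0.402625, 0.6974, 0)–(0.817375, 0.6974, 0)  len=0.4147
  (v1,v3,v2) [-+-] → (0.817375, 0.6974, 0)–(0.402625, 0.6974, 0.605126)  len=0.7336
  (v3,v0,v4) [+-+] → (0.402625, 0.6974, 0)–(-0.402625, 0.6974, 0)  len=0.8053
  (v3,v4,v2) [++-] → (-0.402625, 0.6974, 0.605126)–(0.402625, 0.6974, 0.605126)  len=0.8053
  (v4,v0,v5) [+--] → (-0.402625, 0.6974, 0)–(-0.817375, 0.6974, 0)  len=0.4147
  (v4,v5,v2) [+--] → (-0.817375, 0.6974, 0)–(-0.402625, 0.6974, 0.605126)  len=0.7336

Chained into 1 loop(s):
  loop 1: 6 segments, perimeter = 3.9072
Total perimeter = 3.907

loops=1 perimeter=3.907


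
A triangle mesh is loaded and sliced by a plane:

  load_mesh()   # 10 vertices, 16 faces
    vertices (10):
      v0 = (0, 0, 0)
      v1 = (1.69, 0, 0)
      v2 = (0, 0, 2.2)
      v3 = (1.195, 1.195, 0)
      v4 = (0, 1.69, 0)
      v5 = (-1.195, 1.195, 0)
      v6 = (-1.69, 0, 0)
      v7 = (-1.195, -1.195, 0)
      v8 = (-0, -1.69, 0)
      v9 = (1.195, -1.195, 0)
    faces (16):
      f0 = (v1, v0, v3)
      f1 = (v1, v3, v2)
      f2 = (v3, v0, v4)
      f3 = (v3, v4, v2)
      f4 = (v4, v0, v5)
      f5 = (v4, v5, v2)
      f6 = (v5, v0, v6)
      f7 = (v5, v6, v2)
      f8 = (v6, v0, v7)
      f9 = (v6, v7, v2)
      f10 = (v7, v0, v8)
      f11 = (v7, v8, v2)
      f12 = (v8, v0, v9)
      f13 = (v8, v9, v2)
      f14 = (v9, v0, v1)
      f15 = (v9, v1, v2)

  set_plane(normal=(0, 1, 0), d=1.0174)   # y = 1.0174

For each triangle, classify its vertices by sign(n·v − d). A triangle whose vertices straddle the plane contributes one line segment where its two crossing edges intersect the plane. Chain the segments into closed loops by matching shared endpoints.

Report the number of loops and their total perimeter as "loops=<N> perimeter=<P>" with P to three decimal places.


Straddling triangles (8 of 16):
  (v1,v0,v3) [--+] → (1.0174, 1.0174, 0)–(1.26857, 1.0174, 0)  len=0.2512
  (v1,v3,v2) [-+-] → (1.26857, 1.0174, 0)–(1.0174, 1.0174, 0.326962)  len=0.4123
  (v3,v0,v4) [+-+] → (1.0174, 1.0174, 0)–(0, 1.0174, 0)  len=1.0174
  (v3,v4,v2) [++-] → (0, 1.0174, 0.875574)–(1.0174, 1.0174, 0.326962)  len=1.1559
  (v4,v0,v5) [+-+] → (0, 1.0174, 0)–(-1.0174, 1.0174, 0)  len=1.0174
  (v4,v5,v2) [++-] → (-1.0174, 1.0174, 0.326962)–(0, 1.0174, 0.875574)  len=1.1559
  (v5,v0,v6) [+--] → (-1.0174, 1.0174, 0)–(-1.26857, 1.0174, 0)  len=0.2512
  (v5,v6,v2) [+--] → (-1.26857, 1.0174, 0)–(-1.0174, 1.0174, 0.326962)  len=0.4123

Chained into 1 loop(s):
  loop 1: 8 segments, perimeter = 5.6735
Total perimeter = 5.674

loops=1 perimeter=5.674


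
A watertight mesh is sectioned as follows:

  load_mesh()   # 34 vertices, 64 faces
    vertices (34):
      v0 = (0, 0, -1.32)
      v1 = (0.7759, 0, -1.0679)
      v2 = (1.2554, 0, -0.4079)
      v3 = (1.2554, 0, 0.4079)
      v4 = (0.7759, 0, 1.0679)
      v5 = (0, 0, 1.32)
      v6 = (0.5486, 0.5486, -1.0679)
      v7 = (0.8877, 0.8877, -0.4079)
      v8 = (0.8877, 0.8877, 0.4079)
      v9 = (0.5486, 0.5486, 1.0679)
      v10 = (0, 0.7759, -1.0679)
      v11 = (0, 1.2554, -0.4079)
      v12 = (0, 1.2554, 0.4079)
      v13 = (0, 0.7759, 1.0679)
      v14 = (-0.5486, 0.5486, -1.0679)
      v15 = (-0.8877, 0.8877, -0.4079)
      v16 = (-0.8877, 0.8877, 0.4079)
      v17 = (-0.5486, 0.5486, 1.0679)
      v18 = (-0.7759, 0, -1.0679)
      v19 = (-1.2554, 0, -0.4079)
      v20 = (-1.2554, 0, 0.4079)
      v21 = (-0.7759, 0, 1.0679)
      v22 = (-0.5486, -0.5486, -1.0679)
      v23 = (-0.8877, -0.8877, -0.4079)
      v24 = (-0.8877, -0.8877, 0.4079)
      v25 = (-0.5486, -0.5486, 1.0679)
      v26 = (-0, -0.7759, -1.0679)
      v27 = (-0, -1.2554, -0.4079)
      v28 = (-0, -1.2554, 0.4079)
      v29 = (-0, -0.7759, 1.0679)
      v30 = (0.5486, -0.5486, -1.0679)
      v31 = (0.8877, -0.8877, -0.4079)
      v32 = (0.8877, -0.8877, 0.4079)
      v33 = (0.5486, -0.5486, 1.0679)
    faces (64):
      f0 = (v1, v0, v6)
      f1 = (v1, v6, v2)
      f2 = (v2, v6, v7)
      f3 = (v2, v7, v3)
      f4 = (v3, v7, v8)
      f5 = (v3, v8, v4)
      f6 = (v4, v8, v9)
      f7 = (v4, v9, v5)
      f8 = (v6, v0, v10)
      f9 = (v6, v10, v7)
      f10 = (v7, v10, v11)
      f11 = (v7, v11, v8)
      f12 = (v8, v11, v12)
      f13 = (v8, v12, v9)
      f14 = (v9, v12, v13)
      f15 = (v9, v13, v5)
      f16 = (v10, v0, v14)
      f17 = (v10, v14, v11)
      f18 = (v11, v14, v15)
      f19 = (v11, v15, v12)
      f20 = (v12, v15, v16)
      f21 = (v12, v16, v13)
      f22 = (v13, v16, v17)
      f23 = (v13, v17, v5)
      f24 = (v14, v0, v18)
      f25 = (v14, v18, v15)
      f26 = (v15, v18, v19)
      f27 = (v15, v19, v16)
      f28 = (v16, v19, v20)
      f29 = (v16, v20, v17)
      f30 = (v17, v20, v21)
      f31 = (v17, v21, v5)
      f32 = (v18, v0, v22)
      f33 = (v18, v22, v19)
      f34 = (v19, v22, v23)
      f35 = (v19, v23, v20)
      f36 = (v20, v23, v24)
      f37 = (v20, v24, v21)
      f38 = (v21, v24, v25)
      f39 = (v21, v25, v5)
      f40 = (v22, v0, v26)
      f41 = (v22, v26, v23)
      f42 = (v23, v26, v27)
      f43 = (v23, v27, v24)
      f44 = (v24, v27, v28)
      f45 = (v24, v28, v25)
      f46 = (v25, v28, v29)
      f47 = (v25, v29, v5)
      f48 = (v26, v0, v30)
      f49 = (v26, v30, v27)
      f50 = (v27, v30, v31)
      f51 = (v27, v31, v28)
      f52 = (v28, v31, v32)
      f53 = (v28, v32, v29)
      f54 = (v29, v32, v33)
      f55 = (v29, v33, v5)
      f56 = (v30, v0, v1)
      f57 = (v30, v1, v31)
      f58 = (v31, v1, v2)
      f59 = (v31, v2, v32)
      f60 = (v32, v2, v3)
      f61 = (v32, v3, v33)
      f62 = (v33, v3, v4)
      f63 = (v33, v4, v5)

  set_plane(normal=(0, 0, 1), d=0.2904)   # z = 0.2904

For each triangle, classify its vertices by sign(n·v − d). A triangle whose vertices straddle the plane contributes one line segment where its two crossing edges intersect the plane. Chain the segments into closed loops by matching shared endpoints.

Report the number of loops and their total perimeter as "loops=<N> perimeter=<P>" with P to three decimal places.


loops=1 perimeter=7.687

Straddling triangles (16 of 64):
  (v2,v7,v3) [--+] → (1.20244, 0.127856, 0.2904)–(1.2554, 0, 0.2904)  len=0.1384
  (v3,v7,v8) [+-+] → (1.20244, 0.127856, 0.2904)–(0.8877, 0.8877, 0.2904)  len=0.8225
  (v7,v11,v8) [--+] → (0.759844, 0.94066, 0.2904)–(0.8877, 0.8877, 0.2904)  len=0.1384
  (v8,v11,v12) [+-+] → (0.759844, 0.94066, 0.2904)–(0, 1.2554, 0.2904)  len=0.8225
  (v11,v15,v12) [--+] → (-0.127856, 1.20244, 0.2904)–(0, 1.2554, 0.2904)  len=0.1384
  (v12,v15,v16) [+-+] → (-0.127856, 1.20244, 0.2904)–(-0.8877, 0.8877, 0.2904)  len=0.8225
  (v15,v19,v16) [--+] → (-0.94066, 0.759844, 0.2904)–(-0.8877, 0.8877, 0.2904)  len=0.1384
  (v16,v19,v20) [+-+] → (-0.94066, 0.759844, 0.2904)–(-1.2554, 0, 0.2904)  len=0.8225
  (v19,v23,v20) [--+] → (-1.20244, -0.127856, 0.2904)–(-1.2554, 0, 0.2904)  len=0.1384
  (v20,v23,v24) [+-+] → (-1.20244, -0.127856, 0.2904)–(-0.8877, -0.8877, 0.2904)  len=0.8225
  (v23,v27,v24) [--+] → (-0.759844, -0.94066, 0.2904)–(-0.8877, -0.8877, 0.2904)  len=0.1384
  (v24,v27,v28) [+-+] → (-0.759844, -0.94066, 0.2904)–(0, -1.2554, 0.2904)  len=0.8225
  (v27,v31,v28) [--+] → (0.127856, -1.20244, 0.2904)–(0, -1.2554, 0.2904)  len=0.1384
  (v28,v31,v32) [+-+] → (0.127856, -1.20244, 0.2904)–(0.8877, -0.8877, 0.2904)  len=0.8225
  (v31,v2,v32) [--+] → (0.94066, -0.759844, 0.2904)–(0.8877, -0.8877, 0.2904)  len=0.1384
  (v32,v2,v3) [+-+] → (0.94066, -0.759844, 0.2904)–(1.2554, 0, 0.2904)  len=0.8225

Chained into 1 loop(s):
  loop 1: 16 segments, perimeter = 7.6867
Total perimeter = 7.687


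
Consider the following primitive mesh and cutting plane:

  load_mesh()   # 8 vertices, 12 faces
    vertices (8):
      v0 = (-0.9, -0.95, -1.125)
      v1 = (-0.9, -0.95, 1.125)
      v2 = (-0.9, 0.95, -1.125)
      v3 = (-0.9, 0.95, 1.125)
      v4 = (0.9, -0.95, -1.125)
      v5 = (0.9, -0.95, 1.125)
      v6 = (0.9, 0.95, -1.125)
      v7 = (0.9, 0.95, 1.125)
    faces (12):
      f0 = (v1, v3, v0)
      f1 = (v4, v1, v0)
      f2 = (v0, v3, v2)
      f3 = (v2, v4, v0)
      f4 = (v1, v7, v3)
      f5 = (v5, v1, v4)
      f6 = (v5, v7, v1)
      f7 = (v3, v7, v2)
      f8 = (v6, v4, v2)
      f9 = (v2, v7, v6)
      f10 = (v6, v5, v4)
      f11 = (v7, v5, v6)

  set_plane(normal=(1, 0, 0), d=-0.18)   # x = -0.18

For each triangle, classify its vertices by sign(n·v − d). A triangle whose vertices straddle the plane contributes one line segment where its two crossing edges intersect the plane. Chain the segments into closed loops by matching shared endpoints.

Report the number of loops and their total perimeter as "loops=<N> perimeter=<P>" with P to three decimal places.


loops=1 perimeter=8.300

Straddling triangles (8 of 12):
  (v4,v1,v0) [+--] → (-0.18, -0.95, 0.225)–(-0.18, -0.95, -1.125)  len=1.3500
  (v2,v4,v0) [-+-] → (-0.18, 0.19, -1.125)–(-0.18, -0.95, -1.125)  len=1.1400
  (v1,v7,v3) [-+-] → (-0.18, -0.19, 1.125)–(-0.18, 0.95, 1.125)  len=1.1400
  (v5,v1,v4) [+-+] → (-0.18, -0.95, 1.125)–(-0.18, -0.95, 0.225)  len=0.9000
  (v5,v7,v1) [++-] → (-0.18, -0.19, 1.125)–(-0.18, -0.95, 1.125)  len=0.7600
  (v3,v7,v2) [-+-] → (-0.18, 0.95, 1.125)–(-0.18, 0.95, -0.225)  len=1.3500
  (v6,v4,v2) [++-] → (-0.18, 0.19, -1.125)–(-0.18, 0.95, -1.125)  len=0.7600
  (v2,v7,v6) [-++] → (-0.18, 0.95, -0.225)–(-0.18, 0.95, -1.125)  len=0.9000

Chained into 1 loop(s):
  loop 1: 8 segments, perimeter = 8.3000
Total perimeter = 8.300


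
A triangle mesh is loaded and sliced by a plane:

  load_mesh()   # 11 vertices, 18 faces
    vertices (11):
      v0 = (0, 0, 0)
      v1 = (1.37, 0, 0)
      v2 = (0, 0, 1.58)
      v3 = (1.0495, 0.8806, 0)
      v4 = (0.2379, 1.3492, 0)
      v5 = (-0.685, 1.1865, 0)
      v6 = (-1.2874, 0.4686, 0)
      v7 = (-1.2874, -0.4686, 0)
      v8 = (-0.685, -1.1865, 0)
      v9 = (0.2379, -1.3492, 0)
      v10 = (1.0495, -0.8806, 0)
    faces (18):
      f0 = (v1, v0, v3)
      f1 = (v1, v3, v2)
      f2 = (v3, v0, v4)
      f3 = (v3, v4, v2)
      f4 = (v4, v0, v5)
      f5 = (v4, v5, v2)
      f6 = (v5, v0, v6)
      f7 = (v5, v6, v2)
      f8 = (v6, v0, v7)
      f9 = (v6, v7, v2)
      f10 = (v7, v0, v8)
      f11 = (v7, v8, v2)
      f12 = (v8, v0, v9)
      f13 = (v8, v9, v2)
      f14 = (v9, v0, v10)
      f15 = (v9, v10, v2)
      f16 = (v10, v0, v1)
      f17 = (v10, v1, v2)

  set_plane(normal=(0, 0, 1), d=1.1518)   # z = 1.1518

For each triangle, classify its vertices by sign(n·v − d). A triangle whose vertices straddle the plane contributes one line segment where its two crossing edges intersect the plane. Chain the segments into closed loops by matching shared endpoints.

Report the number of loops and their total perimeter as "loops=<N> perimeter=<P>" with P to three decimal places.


loops=1 perimeter=2.286

Straddling triangles (9 of 18):
  (v1,v3,v2) [--+] → (0.284428, 0.238654, 1.1518)–(0.371287, 0, 1.1518)  len=0.2540
  (v3,v4,v2) [--+] → (0.0644739, 0.36565, 1.1518)–(0.284428, 0.238654, 1.1518)  len=0.2540
  (v4,v5,v2) [--+] → (-0.185644, 0.321557, 1.1518)–(0.0644739, 0.36565, 1.1518)  len=0.2540
  (v5,v6,v2) [--+] → (-0.348902, 0.126997, 1.1518)–(-0.185644, 0.321557, 1.1518)  len=0.2540
  (v6,v7,v2) [--+] → (-0.348902, -0.126997, 1.1518)–(-0.348902, 0.126997, 1.1518)  len=0.2540
  (v7,v8,v2) [--+] → (-0.185644, -0.321557, 1.1518)–(-0.348902, -0.126997, 1.1518)  len=0.2540
  (v8,v9,v2) [--+] → (0.0644739, -0.36565, 1.1518)–(-0.185644, -0.321557, 1.1518)  len=0.2540
  (v9,v10,v2) [--+] → (0.284428, -0.238654, 1.1518)–(0.0644739, -0.36565, 1.1518)  len=0.2540
  (v10,v1,v2) [--+] → (0.371287, 0, 1.1518)–(0.284428, -0.238654, 1.1518)  len=0.2540

Chained into 1 loop(s):
  loop 1: 9 segments, perimeter = 2.2858
Total perimeter = 2.286


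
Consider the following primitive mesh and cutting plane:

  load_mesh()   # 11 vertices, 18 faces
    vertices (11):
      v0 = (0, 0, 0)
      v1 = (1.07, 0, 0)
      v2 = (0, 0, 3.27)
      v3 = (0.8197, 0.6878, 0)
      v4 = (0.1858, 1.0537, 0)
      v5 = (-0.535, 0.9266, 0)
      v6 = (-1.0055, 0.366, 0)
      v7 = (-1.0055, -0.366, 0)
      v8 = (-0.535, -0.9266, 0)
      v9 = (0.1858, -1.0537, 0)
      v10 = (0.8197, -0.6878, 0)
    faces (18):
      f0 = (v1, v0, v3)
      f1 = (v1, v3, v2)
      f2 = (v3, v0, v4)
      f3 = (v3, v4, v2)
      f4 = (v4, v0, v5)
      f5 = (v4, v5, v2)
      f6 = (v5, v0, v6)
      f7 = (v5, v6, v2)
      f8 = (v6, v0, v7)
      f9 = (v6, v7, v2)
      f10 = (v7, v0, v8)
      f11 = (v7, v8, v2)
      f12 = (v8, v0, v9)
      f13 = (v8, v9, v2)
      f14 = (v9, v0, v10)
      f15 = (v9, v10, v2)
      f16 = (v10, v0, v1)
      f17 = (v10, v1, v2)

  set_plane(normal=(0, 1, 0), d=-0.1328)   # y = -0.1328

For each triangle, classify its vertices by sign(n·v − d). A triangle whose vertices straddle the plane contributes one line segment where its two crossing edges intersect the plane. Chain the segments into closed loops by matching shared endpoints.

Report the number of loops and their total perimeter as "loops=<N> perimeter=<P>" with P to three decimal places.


loops=1 perimeter=8.129

Straddling triangles (10 of 18):
  (v6,v0,v7) [++-] → (-0.364837, -0.1328, 0)–(-1.0055, -0.1328, 0)  len=0.6407
  (v6,v7,v2) [+-+] → (-1.0055, -0.1328, 0)–(-0.364837, -0.1328, 2.08351)  len=2.1798
  (v7,v0,v8) [-+-] → (-0.364837, -0.1328, 0)–(-0.076676, -0.1328, 0)  len=0.2882
  (v7,v8,v2) [--+] → (-0.076676, -0.1328, 2.80134)–(-0.364837, -0.1328, 2.08351)  len=0.7735
  (v8,v0,v9) [-+-] → (-0.076676, -0.1328, 0)–(0.0234168, -0.1328, 0)  len=0.1001
  (v8,v9,v2) [--+] → (0.0234168, -0.1328, 2.85788)–(-0.076676, -0.1328, 2.80134)  len=0.1150
  (v9,v0,v10) [-+-] → (0.0234168, -0.1328, 0)–(0.158267, -0.1328, 0)  len=0.1349
  (v9,v10,v2) [--+] → (0.158267, -0.1328, 2.63863)–(0.0234168, -0.1328, 2.85788)  len=0.2574
  (v10,v0,v1) [-++] → (0.158267, -0.1328, 0)–(1.02167, -0.1328, 0)  len=0.8634
  (v10,v1,v2) [-++] → (1.02167, -0.1328, 0)–(0.158267, -0.1328, 2.63863)  len=2.7763

Chained into 1 loop(s):
  loop 1: 10 segments, perimeter = 8.1291
Total perimeter = 8.129


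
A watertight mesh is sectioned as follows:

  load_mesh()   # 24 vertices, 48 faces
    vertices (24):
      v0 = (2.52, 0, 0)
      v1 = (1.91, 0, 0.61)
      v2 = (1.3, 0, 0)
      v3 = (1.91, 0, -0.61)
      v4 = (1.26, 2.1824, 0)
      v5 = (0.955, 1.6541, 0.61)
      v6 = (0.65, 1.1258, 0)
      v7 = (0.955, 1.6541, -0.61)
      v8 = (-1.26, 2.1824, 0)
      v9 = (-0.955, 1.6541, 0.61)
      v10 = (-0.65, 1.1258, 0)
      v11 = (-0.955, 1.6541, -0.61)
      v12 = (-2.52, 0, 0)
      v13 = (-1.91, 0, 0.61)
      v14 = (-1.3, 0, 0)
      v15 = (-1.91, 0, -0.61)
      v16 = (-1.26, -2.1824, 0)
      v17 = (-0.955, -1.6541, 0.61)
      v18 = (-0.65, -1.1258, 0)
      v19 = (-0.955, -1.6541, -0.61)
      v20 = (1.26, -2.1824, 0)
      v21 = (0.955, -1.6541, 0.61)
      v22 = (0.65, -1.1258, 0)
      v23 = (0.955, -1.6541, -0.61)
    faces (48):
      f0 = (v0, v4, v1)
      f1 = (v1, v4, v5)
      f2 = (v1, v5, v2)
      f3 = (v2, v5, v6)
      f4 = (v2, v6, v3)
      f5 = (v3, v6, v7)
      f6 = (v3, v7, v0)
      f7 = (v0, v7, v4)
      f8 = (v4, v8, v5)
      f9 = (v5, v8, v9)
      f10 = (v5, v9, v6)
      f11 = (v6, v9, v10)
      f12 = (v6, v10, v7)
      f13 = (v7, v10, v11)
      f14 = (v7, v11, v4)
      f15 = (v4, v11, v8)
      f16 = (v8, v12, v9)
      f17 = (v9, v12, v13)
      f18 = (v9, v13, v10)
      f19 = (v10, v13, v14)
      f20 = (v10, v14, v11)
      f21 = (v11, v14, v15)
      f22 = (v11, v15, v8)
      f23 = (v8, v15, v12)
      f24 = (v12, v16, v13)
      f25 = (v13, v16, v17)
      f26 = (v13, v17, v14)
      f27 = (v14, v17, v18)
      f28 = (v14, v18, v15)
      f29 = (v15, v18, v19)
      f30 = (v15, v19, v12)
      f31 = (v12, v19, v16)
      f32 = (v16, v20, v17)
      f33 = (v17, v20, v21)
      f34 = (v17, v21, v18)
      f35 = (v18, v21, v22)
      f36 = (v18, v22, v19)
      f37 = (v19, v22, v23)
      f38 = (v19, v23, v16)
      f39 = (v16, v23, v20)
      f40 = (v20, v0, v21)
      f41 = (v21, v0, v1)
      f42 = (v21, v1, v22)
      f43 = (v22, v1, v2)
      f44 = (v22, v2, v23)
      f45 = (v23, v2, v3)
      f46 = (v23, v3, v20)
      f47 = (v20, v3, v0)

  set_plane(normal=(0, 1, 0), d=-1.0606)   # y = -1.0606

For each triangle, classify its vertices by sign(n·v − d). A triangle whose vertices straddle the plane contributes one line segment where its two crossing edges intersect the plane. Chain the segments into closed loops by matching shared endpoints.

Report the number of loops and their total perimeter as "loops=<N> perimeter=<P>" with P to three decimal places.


loops=2 perimeter=6.901

Straddling triangles (16 of 48):
  (v12,v16,v13) [+-+] → (-1.90767, -1.0606, 0)–(-1.59411, -1.0606, 0.313553)  len=0.4434
  (v13,v16,v17) [+--] → (-1.59411, -1.0606, 0.313553)–(-1.29766, -1.0606, 0.61)  len=0.4192
  (v13,v17,v14) [+-+] → (-1.29766, -1.0606, 0.61)–(-1.07879, -1.0606, 0.391129)  len=0.3095
  (v14,v17,v18) [+--] → (-1.07879, -1.0606, 0.391129)–(-0.687644, -1.0606, 0)  len=0.5531
  (v14,v18,v15) [+-+] → (-0.687644, -1.0606, 0)–(-0.722972, -1.0606, -0.0353278)  len=0.0500
  (v15,v18,v19) [+--] → (-0.722972, -1.0606, -0.0353278)–(-1.29766, -1.0606, -0.61)  len=0.8127
  (v15,v19,v12) [+-+] → (-1.29766, -1.0606, -0.61)–(-1.51653, -1.0606, -0.391129)  len=0.3095
  (v12,v19,v16) [+--] → (-1.51653, -1.0606, -0.391129)–(-1.90767, -1.0606, 0)  len=0.5531
  (v20,v0,v21) [-+-] → (1.90767, -1.0606, 0)–(1.51653, -1.0606, 0.391129)  len=0.5531
  (v21,v0,v1) [-++] → (1.51653, -1.0606, 0.391129)–(1.29766, -1.0606, 0.61)  len=0.3095
  (v21,v1,v22) [-+-] → (1.29766, -1.0606, 0.61)–(0.722972, -1.0606, 0.0353278)  len=0.8127
  (v22,v1,v2) [-++] → (0.722972, -1.0606, 0.0353278)–(0.687644, -1.0606, 0)  len=0.0500
  (v22,v2,v23) [-+-] → (0.687644, -1.0606, 0)–(1.07879, -1.0606, -0.391129)  len=0.5531
  (v23,v2,v3) [-++] → (1.07879, -1.0606, -0.391129)–(1.29766, -1.0606, -0.61)  len=0.3095
  (v23,v3,v20) [-+-] → (1.29766, -1.0606, -0.61)–(1.59411, -1.0606, -0.313553)  len=0.4192
  (v20,v3,v0) [-++] → (1.59411, -1.0606, -0.313553)–(1.90767, -1.0606, 0)  len=0.4434

Chained into 2 loop(s):
  loop 1: 8 segments, perimeter = 3.4507
  loop 2: 8 segments, perimeter = 3.4507
Total perimeter = 6.901


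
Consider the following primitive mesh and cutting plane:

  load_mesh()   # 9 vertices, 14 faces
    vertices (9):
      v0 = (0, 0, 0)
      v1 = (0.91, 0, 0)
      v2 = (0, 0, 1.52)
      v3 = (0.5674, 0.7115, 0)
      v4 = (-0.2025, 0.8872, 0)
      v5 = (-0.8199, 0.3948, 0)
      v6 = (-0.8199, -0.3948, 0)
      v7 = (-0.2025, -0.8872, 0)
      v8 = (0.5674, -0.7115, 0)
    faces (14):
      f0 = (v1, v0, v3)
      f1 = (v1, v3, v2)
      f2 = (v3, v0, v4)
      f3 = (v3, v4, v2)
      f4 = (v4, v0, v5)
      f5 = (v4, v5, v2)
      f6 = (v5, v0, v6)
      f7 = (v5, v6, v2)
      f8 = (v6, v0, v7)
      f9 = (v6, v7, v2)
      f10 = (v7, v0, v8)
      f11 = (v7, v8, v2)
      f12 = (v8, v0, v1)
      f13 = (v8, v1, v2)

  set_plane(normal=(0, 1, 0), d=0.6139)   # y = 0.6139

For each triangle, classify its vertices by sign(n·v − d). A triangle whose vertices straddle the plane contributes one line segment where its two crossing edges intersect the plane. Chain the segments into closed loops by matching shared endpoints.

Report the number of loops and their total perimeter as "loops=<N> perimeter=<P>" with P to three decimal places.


loops=1 perimeter=2.703

Straddling triangles (6 of 14):
  (v1,v0,v3) [--+] → (0.489567, 0.6139, 0)–(0.614396, 0.6139, 0)  len=0.1248
  (v1,v3,v2) [-+-] → (0.614396, 0.6139, 0)–(0.489567, 0.6139, 0.208506)  len=0.2430
  (v3,v0,v4) [+-+] → (0.489567, 0.6139, 0)–(-0.14012, 0.6139, 0)  len=0.6297
  (v3,v4,v2) [++-] → (-0.14012, 0.6139, 0.468233)–(0.489567, 0.6139, 0.208506)  len=0.6811
  (v4,v0,v5) [+--] → (-0.14012, 0.6139, 0)–(-0.54518, 0.6139, 0)  len=0.4051
  (v4,v5,v2) [+--] → (-0.54518, 0.6139, 0)–(-0.14012, 0.6139, 0.468233)  len=0.6191

Chained into 1 loop(s):
  loop 1: 6 segments, perimeter = 2.7029
Total perimeter = 2.703


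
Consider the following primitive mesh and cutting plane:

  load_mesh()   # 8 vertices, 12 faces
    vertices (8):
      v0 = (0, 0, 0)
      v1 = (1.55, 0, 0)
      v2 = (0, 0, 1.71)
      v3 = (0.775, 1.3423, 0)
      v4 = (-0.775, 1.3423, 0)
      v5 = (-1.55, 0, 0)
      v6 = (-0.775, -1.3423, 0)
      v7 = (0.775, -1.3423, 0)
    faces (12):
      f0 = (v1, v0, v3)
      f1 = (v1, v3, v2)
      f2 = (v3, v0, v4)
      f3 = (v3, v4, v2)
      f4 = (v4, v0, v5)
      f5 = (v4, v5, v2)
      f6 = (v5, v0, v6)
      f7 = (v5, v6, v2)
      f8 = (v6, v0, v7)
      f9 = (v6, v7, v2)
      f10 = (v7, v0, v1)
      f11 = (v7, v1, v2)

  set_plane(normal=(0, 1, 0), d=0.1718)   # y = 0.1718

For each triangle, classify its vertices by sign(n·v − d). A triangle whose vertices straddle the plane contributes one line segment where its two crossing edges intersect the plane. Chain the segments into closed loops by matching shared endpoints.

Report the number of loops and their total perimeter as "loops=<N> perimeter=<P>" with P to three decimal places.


Straddling triangles (6 of 12):
  (v1,v0,v3) [--+] → (0.0991917, 0.1718, 0)–(1.45081, 0.1718, 0)  len=1.3516
  (v1,v3,v2) [-+-] → (1.45081, 0.1718, 0)–(0.0991917, 0.1718, 1.49114)  len=2.0126
  (v3,v0,v4) [+-+] → (0.0991917, 0.1718, 0)–(-0.0991917, 0.1718, 0)  len=0.1984
  (v3,v4,v2) [++-] → (-0.0991917, 0.1718, 1.49114)–(0.0991917, 0.1718, 1.49114)  len=0.1984
  (v4,v0,v5) [+--] → (-0.0991917, 0.1718, 0)–(-1.45081, 0.1718, 0)  len=1.3516
  (v4,v5,v2) [+--] → (-1.45081, 0.1718, 0)–(-0.0991917, 0.1718, 1.49114)  len=2.0126

Chained into 1 loop(s):
  loop 1: 6 segments, perimeter = 7.1251
Total perimeter = 7.125

loops=1 perimeter=7.125


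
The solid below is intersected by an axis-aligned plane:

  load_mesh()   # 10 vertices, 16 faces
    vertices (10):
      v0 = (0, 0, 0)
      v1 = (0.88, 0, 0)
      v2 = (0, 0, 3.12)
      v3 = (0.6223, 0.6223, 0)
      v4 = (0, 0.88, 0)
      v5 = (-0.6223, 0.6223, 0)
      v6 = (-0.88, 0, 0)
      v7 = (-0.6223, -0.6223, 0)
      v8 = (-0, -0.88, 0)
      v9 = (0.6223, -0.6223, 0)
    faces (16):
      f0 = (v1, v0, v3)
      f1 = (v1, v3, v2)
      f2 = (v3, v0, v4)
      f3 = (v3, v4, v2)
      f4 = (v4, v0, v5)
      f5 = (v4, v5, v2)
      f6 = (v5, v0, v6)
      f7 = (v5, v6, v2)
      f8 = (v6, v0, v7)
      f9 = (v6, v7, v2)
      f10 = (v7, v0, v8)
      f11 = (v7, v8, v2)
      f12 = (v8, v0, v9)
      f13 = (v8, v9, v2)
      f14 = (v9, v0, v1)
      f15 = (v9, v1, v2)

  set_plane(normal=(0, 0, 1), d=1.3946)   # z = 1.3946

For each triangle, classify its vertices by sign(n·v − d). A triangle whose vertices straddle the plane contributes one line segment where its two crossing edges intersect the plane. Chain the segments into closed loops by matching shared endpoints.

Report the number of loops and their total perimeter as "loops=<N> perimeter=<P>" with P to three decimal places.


Straddling triangles (8 of 16):
  (v1,v3,v2) [--+] → (0.34414, 0.34414, 1.3946)–(0.486651, 0, 1.3946)  len=0.3725
  (v3,v4,v2) [--+] → (0, 0.486651, 1.3946)–(0.34414, 0.34414, 1.3946)  len=0.3725
  (v4,v5,v2) [--+] → (-0.34414, 0.34414, 1.3946)–(0, 0.486651, 1.3946)  len=0.3725
  (v5,v6,v2) [--+] → (-0.486651, 0, 1.3946)–(-0.34414, 0.34414, 1.3946)  len=0.3725
  (v6,v7,v2) [--+] → (-0.34414, -0.34414, 1.3946)–(-0.486651, 0, 1.3946)  len=0.3725
  (v7,v8,v2) [--+] → (0, -0.486651, 1.3946)–(-0.34414, -0.34414, 1.3946)  len=0.3725
  (v8,v9,v2) [--+] → (0.34414, -0.34414, 1.3946)–(0, -0.486651, 1.3946)  len=0.3725
  (v9,v1,v2) [--+] → (0.486651, 0, 1.3946)–(0.34414, -0.34414, 1.3946)  len=0.3725

Chained into 1 loop(s):
  loop 1: 8 segments, perimeter = 2.9798
Total perimeter = 2.980

loops=1 perimeter=2.980


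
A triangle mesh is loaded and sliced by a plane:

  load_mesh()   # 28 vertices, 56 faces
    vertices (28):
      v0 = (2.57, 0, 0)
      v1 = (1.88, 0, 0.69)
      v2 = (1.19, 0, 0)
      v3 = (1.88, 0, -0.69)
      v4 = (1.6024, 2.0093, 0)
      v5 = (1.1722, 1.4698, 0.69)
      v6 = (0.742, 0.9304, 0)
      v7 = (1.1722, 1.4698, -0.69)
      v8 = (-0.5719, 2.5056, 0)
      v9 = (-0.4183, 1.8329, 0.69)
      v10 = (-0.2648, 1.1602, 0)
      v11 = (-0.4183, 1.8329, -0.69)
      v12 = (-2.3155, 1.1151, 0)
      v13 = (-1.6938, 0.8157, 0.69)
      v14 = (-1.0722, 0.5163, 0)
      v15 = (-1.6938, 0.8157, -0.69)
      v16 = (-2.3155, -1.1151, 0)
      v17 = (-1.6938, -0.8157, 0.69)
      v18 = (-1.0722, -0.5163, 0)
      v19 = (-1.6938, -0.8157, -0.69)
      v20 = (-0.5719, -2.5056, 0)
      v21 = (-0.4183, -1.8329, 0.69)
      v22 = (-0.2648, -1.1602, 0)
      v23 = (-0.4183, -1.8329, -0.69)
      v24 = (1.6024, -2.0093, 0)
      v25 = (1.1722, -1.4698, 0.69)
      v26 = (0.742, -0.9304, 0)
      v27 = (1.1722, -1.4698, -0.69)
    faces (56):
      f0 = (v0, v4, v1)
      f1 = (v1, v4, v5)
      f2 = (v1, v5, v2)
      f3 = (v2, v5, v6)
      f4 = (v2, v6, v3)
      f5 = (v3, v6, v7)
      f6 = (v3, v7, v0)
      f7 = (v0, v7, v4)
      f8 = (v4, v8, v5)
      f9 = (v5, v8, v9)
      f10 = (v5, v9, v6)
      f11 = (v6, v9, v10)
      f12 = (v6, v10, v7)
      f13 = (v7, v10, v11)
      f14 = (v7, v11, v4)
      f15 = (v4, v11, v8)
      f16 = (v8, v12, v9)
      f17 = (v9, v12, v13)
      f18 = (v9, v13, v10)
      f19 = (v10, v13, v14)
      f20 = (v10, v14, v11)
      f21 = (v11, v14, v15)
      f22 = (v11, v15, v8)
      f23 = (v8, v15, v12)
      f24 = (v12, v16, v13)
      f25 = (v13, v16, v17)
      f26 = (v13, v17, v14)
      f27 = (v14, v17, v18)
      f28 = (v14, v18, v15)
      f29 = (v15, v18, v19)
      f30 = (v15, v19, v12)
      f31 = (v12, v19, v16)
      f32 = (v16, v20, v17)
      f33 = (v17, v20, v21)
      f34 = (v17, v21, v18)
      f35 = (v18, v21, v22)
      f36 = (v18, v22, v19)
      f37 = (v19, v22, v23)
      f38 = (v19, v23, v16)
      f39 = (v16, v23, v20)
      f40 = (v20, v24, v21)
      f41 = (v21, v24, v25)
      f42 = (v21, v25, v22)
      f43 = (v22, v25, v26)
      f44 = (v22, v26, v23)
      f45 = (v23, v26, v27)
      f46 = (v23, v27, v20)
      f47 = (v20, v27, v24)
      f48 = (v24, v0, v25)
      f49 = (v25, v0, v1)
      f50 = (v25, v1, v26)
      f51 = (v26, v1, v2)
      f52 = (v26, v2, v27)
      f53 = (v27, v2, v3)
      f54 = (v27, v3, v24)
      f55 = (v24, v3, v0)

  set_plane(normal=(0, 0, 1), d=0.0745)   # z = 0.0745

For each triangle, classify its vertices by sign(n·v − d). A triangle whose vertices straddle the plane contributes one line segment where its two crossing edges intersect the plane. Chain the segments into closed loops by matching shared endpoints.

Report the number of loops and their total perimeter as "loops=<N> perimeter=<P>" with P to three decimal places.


Straddling triangles (28 of 56):
  (v0,v4,v1) [--+] → (1.63237, 1.79235, 0.0745)–(2.4955, 0, 0.0745)  len=1.9894
  (v1,v4,v5) [+-+] → (1.63237, 1.79235, 0.0745)–(1.55595, 1.95105, 0.0745)  len=0.1761
  (v1,v5,v2) [++-] → (1.18808, 0.158696, 0.0745)–(1.2645, 0, 0.0745)  len=0.1761
  (v2,v5,v6) [-+-] → (1.18808, 0.158696, 0.0745)–(0.788449, 0.98864, 0.0745)  len=0.9211
  (v4,v8,v5) [--+] → (-0.383588, 2.39376, 0.0745)–(1.55595, 1.95105, 0.0745)  len=1.9894
  (v5,v8,v9) [+-+] → (-0.383588, 2.39376, 0.0745)–(-0.555316, 2.43297, 0.0745)  len=0.1761
  (v5,v9,v6) [++-] → (0.616721, 1.02784, 0.0745)–(0.788449, 0.98864, 0.0745)  len=0.1761
  (v6,v9,v10) [-+-] → (0.616721, 1.02784, 0.0745)–(-0.281374, 1.23283, 0.0745)  len=0.9212
  (v8,v12,v9) [--+] → (-2.11066, 1.1926, 0.0745)–(-0.555316, 2.43297, 0.0745)  len=1.9894
  (v9,v12,v13) [+-+] → (-2.11066, 1.1926, 0.0745)–(-2.24837, 1.08277, 0.0745)  len=0.1761
  (v9,v13,v10) [++-] → (-0.419091, 1.123, 0.0745)–(-0.281374, 1.23283, 0.0745)  len=0.1761
  (v10,v13,v14) [-+-] → (-0.419091, 1.123, 0.0745)–(-1.13931, 0.548627, 0.0745)  len=0.9212
  (v12,v16,v13) [--+] → (-2.24837, -0.90663, 0.0745)–(-2.24837, 1.08277, 0.0745)  len=1.9894
  (v13,v16,v17) [+-+] → (-2.24837, -0.90663, 0.0745)–(-2.24837, -1.08277, 0.0745)  len=0.1761
  (v13,v17,v14) [++-] → (-1.13931, 0.372483, 0.0745)–(-1.13931, 0.548627, 0.0745)  len=0.1761
  (v14,v17,v18) [-+-] → (-1.13931, 0.372483, 0.0745)–(-1.13931, -0.548627, 0.0745)  len=0.9211
  (v16,v20,v17) [--+] → (-0.693033, -2.32314, 0.0745)–(-2.24837, -1.08277, 0.0745)  len=1.9894
  (v17,v20,v21) [+-+] → (-0.693033, -2.32314, 0.0745)–(-0.555316, -2.43297, 0.0745)  len=0.1761
  (v17,v21,v18) [++-] → (-1.0016, -0.658455, 0.0745)–(-1.13931, -0.548627, 0.0745)  len=0.1761
  (v18,v21,v22) [-+-] → (-1.0016, -0.658455, 0.0745)–(-0.281374, -1.23283, 0.0745)  len=0.9212
  (v20,v24,v21) [--+] → (1.38422, -1.99025, 0.0745)–(-0.555316, -2.43297, 0.0745)  len=1.9894
  (v21,v24,v25) [+-+] → (1.38422, -1.99025, 0.0745)–(1.55595, -1.95105, 0.0745)  len=0.1761
  (v21,v25,v22) [++-] → (-0.109646, -1.19363, 0.0745)–(-0.281374, -1.23283, 0.0745)  len=0.1761
  (v22,v25,v26) [-+-] → (-0.109646, -1.19363, 0.0745)–(0.788449, -0.98864, 0.0745)  len=0.9212
  (v24,v0,v25) [--+] → (2.41908, -0.158696, 0.0745)–(1.55595, -1.95105, 0.0745)  len=1.9894
  (v25,v0,v1) [+-+] → (2.41908, -0.158696, 0.0745)–(2.4955, 0, 0.0745)  len=0.1761
  (v25,v1,v26) [++-] → (0.864871, -0.829944, 0.0745)–(0.788449, -0.98864, 0.0745)  len=0.1761
  (v26,v1,v2) [-+-] → (0.864871, -0.829944, 0.0745)–(1.2645, 0, 0.0745)  len=0.9211

Chained into 2 loop(s):
  loop 1: 14 segments, perimeter = 15.1587
  loop 2: 14 segments, perimeter = 7.6812
Total perimeter = 22.840

loops=2 perimeter=22.840
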